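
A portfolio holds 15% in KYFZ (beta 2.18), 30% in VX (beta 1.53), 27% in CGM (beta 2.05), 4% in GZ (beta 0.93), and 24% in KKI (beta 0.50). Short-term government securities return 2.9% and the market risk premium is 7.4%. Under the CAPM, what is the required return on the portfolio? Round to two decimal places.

13.98%

β_P = Σ w_i β_i = 0.15×2.18 + 0.30×1.53 + 0.27×2.05 + 0.04×0.93 + 0.24×0.50 = 1.4967
E(R_P) = R_f + β_P × MRP = 2.9% + 1.4967 × 7.4% = 13.98%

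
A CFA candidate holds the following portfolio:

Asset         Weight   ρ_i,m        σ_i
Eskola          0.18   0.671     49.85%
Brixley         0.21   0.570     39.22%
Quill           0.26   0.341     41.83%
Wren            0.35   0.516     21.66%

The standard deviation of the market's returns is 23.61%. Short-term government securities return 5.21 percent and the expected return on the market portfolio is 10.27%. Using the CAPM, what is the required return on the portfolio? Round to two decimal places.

9.14%

β_Eskola = 0.671 × 49.85% / 23.61% = 1.4167
β_Brixley = 0.570 × 39.22% / 23.61% = 0.9469
β_Quill = 0.341 × 41.83% / 23.61% = 0.6042
β_Wren = 0.516 × 21.66% / 23.61% = 0.4734
β_P = Σ w_i β_i = 0.18×1.4167 + 0.21×0.9469 + 0.26×0.6042 + 0.35×0.4734 = 0.7766
MRP = 10.27% − 5.21% = 5.06%
E(R_P) = R_f + β_P × MRP = 5.21% + 0.7766 × 5.06% = 9.14%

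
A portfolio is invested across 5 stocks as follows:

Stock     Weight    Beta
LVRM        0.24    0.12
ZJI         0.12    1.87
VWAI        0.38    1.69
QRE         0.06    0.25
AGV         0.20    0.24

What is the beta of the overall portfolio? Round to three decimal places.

0.958

β_P = Σ w_i β_i = 0.24×0.12 + 0.12×1.87 + 0.38×1.69 + 0.06×0.25 + 0.20×0.24 = 0.9584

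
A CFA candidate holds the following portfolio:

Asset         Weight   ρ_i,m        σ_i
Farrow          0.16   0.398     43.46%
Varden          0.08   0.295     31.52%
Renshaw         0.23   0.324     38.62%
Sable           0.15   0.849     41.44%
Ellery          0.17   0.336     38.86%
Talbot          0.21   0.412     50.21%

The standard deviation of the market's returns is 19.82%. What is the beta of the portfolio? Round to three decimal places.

0.920

β_Farrow = 0.398 × 43.46% / 19.82% = 0.8727
β_Varden = 0.295 × 31.52% / 19.82% = 0.4691
β_Renshaw = 0.324 × 38.62% / 19.82% = 0.6313
β_Sable = 0.849 × 41.44% / 19.82% = 1.7751
β_Ellery = 0.336 × 38.86% / 19.82% = 0.6588
β_Talbot = 0.412 × 50.21% / 19.82% = 1.0437
β_P = Σ w_i β_i = 0.16×0.8727 + 0.08×0.4691 + 0.23×0.6313 + 0.15×1.7751 + 0.17×0.6588 + 0.21×1.0437 = 0.9198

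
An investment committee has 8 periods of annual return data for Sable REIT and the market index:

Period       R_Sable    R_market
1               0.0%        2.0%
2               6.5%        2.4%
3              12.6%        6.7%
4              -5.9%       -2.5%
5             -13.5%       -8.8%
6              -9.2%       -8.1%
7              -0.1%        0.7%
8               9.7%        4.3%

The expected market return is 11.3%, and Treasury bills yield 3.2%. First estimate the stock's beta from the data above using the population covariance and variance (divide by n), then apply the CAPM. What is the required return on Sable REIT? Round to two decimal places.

Mean R_i = (0.0 + 6.5 + 12.6 − 5.9 − 13.5 − 9.2 − 0.1 + 9.7) / 8 = 0.0125%
Mean R_m = (2.0 + 2.4 + 6.7 − 2.5 − 8.8 − 8.1 + 0.7 + 4.3) / 8 = -0.4125%
Σ(R_i − R̄_i)(R_m − R̄_m) = 349.7713  ⇒  Cov = 349.7713 / 8 = 43.7214
Σ(R_m − R̄_m)² = 221.5688  ⇒  Var(R_m) = 221.5688 / 8 = 27.6961
β = Cov / Var(R_m) = 43.7214 / 27.6961 = 1.5786
MRP = 11.3% − 3.2% = 8.10%
E(R) = R_f + β × MRP = 3.2% + 1.5786 × 8.1% = 15.99%

15.99%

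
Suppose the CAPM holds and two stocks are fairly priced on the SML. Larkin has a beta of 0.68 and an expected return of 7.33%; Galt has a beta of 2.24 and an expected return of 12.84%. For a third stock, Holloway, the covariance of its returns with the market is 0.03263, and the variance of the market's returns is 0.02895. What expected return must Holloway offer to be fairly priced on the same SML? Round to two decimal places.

MRP = (12.84% − 7.33%) / (2.24 − 0.68) = 3.5321%
R_f = 7.33% − 0.68 × 3.5321% = 4.9282%
β_Holloway = Cov / Var(R_m) = 0.03263 / 0.02895 = 1.1271
E(R_Holloway) = R_f + β × MRP = 4.9282% + 1.1271 × 3.5321% = 8.91%

8.91%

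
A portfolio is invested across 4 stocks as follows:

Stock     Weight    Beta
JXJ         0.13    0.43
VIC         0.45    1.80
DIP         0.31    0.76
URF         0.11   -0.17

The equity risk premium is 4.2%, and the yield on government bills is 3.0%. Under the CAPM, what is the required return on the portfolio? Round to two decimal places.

β_P = Σ w_i β_i = 0.13×0.43 + 0.45×1.80 + 0.31×0.76 + 0.11×-0.17 = 1.0828
E(R_P) = R_f + β_P × MRP = 3.0% + 1.0828 × 4.2% = 7.55%

7.55%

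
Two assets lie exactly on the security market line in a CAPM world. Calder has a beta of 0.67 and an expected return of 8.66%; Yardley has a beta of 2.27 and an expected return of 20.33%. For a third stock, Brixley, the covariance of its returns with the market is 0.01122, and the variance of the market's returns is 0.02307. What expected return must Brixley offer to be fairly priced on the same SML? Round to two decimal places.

7.32%

MRP = (20.33% − 8.66%) / (2.27 − 0.67) = 7.2938%
R_f = 8.66% − 0.67 × 7.2938% = 3.7732%
β_Brixley = Cov / Var(R_m) = 0.01122 / 0.02307 = 0.4863
E(R_Brixley) = R_f + β × MRP = 3.7732% + 0.4863 × 7.2938% = 7.32%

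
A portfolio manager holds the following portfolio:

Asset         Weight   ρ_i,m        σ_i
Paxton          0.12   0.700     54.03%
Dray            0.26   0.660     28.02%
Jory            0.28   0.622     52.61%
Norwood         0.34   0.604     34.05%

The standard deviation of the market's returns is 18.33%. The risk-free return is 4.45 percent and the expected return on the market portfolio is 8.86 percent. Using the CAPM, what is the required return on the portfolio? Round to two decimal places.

10.59%

β_Paxton = 0.700 × 54.03% / 18.33% = 2.0633
β_Dray = 0.660 × 28.02% / 18.33% = 1.0089
β_Jory = 0.622 × 52.61% / 18.33% = 1.7852
β_Norwood = 0.604 × 34.05% / 18.33% = 1.1220
β_P = Σ w_i β_i = 0.12×2.0633 + 0.26×1.0089 + 0.28×1.7852 + 0.34×1.1220 = 1.3912
MRP = 8.86% − 4.45% = 4.41%
E(R_P) = R_f + β_P × MRP = 4.45% + 1.3912 × 4.41% = 10.59%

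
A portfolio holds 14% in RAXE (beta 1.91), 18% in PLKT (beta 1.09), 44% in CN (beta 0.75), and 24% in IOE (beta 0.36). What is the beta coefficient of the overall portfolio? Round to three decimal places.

β_P = Σ w_i β_i = 0.14×1.91 + 0.18×1.09 + 0.44×0.75 + 0.24×0.36 = 0.8800

0.880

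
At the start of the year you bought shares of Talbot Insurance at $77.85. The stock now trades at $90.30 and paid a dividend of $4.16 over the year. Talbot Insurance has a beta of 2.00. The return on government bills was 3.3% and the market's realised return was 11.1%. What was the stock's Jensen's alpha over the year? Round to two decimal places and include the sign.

Realised HPR = (P1 + D1 − P0) / P0 = (90.30 + 4.16 − 77.85) / 77.85 = 16.61 / 77.85 = 21.3359%
MRP = 11.1% − 3.3% = 7.80%
CAPM required = R_f + β·MRP = 3.3% + 2.00 × 7.8% = 18.9000%
α = realised − required = 21.3359% − 18.9000% = +2.44%

+2.44%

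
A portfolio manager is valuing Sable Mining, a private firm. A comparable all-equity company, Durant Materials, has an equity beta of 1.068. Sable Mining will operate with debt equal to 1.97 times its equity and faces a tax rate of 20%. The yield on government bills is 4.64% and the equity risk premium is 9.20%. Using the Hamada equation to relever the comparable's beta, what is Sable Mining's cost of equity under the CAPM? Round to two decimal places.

29.95%

β_L = β_U × [1 + (1 − t)(D/E)] = 1.068 × [1 + (1 − 0.20) × 1.97]
    = 1.068 × [1 + 0.80 × 1.97] = 1.068 × 2.5760 = 2.7512
E(R) = R_f + β_L × MRP = 4.64% + 2.7512 × 9.20% = 29.95%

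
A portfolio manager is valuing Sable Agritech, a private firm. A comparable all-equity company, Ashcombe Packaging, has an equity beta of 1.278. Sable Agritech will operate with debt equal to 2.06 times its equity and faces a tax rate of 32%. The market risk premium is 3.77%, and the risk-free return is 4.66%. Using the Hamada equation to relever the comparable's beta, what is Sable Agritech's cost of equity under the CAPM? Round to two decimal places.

16.23%

β_L = β_U × [1 + (1 − t)(D/E)] = 1.278 × [1 + (1 − 0.32) × 2.06]
    = 1.278 × [1 + 0.68 × 2.06] = 1.278 × 2.4008 = 3.0682
E(R) = R_f + β_L × MRP = 4.66% + 3.0682 × 3.77% = 16.23%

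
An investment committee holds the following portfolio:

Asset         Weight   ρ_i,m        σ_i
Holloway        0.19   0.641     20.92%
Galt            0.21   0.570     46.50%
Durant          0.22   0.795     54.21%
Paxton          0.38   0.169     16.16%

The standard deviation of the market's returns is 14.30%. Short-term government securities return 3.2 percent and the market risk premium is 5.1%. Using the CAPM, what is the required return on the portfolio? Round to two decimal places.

9.85%

β_Holloway = 0.641 × 20.92% / 14.30% = 0.9377
β_Galt = 0.570 × 46.50% / 14.30% = 1.8535
β_Durant = 0.795 × 54.21% / 14.30% = 3.0138
β_Paxton = 0.169 × 16.16% / 14.30% = 0.1910
β_P = Σ w_i β_i = 0.19×0.9377 + 0.21×1.8535 + 0.22×3.0138 + 0.38×0.1910 = 1.3030
E(R_P) = R_f + β_P × MRP = 3.2% + 1.3030 × 5.1% = 9.85%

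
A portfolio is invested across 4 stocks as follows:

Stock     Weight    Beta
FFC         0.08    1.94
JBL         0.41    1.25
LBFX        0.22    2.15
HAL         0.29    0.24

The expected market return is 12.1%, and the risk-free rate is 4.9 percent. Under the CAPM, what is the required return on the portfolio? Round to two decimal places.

β_P = Σ w_i β_i = 0.08×1.94 + 0.41×1.25 + 0.22×2.15 + 0.29×0.24 = 1.2103
MRP = 12.1% − 4.9% = 7.20%
E(R_P) = R_f + β_P × MRP = 4.9% + 1.2103 × 7.2% = 13.61%

13.61%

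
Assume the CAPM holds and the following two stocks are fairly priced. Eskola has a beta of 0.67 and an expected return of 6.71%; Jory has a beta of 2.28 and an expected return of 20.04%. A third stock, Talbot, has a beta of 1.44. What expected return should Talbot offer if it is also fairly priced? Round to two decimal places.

MRP (SML slope) = (20.04% − 6.71%) / (2.28 − 0.67) = 13.33% / 1.61 = 8.2795%
R_f (intercept) = 6.71% − 0.67 × 8.2795% = 1.1627%
E(R_Talbot) = R_f + β × MRP = 1.1627% + 1.44 × 8.2795% = 13.09%

13.09%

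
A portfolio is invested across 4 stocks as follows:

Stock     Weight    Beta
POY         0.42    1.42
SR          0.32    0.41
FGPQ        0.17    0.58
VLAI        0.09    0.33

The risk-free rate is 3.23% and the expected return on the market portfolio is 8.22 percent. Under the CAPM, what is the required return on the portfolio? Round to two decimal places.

7.50%

β_P = Σ w_i β_i = 0.42×1.42 + 0.32×0.41 + 0.17×0.58 + 0.09×0.33 = 0.8559
MRP = 8.22% − 3.23% = 4.99%
E(R_P) = R_f + β_P × MRP = 3.23% + 0.8559 × 4.99% = 7.50%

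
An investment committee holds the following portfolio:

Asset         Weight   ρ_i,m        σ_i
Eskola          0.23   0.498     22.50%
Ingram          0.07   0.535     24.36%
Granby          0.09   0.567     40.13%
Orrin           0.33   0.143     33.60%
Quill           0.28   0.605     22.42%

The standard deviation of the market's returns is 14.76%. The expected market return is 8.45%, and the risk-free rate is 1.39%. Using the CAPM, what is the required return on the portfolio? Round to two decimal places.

6.61%

β_Eskola = 0.498 × 22.50% / 14.76% = 0.7591
β_Ingram = 0.535 × 24.36% / 14.76% = 0.8830
β_Granby = 0.567 × 40.13% / 14.76% = 1.5416
β_Orrin = 0.143 × 33.60% / 14.76% = 0.3255
β_Quill = 0.605 × 22.42% / 14.76% = 0.9190
β_P = Σ w_i β_i = 0.23×0.7591 + 0.07×0.8830 + 0.09×1.5416 + 0.33×0.3255 + 0.28×0.9190 = 0.7399
MRP = 8.45% − 1.39% = 7.06%
E(R_P) = R_f + β_P × MRP = 1.39% + 0.7399 × 7.06% = 6.61%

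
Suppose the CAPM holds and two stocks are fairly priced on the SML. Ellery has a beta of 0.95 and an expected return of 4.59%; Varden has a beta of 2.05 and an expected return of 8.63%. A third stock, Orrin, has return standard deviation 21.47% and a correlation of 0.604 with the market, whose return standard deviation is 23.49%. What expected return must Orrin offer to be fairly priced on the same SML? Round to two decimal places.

3.13%

MRP = (8.63% − 4.59%) / (2.05 − 0.95) = 3.6727%
R_f = 4.59% − 0.95 × 3.6727% = 1.1009%
β_Orrin = ρ·σ_i/σ_m = 0.604 × 21.47 / 23.49 = 0.5521
E(R_Orrin) = R_f + β × MRP = 1.1009% + 0.5521 × 3.6727% = 3.13%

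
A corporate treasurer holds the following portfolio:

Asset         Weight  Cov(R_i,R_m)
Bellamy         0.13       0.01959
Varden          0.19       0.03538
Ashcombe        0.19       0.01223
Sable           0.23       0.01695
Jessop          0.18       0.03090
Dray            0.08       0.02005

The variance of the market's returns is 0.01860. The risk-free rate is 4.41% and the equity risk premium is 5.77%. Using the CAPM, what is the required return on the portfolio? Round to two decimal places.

β_Bellamy = 0.01959 / 0.01860 = 1.0532
β_Varden = 0.03538 / 0.01860 = 1.9022
β_Ashcombe = 0.01223 / 0.01860 = 0.6575
β_Sable = 0.01695 / 0.01860 = 0.9113
β_Jessop = 0.03090 / 0.01860 = 1.6613
β_Dray = 0.02005 / 0.01860 = 1.0780
β_P = Σ w_i β_i = 0.13×1.0532 + 0.19×1.9022 + 0.19×0.6575 + 0.23×0.9113 + 0.18×1.6613 + 0.08×1.0780 = 1.2181
E(R_P) = R_f + β_P × MRP = 4.41% + 1.2181 × 5.77% = 11.44%

11.44%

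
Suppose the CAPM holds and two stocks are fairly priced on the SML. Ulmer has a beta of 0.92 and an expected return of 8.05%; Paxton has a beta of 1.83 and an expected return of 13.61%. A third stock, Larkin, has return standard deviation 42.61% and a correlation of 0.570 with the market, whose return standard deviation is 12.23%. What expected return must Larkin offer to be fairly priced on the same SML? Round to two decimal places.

14.56%

MRP = (13.61% − 8.05%) / (1.83 − 0.92) = 6.1099%
R_f = 8.05% − 0.92 × 6.1099% = 2.4289%
β_Larkin = ρ·σ_i/σ_m = 0.570 × 42.61 / 12.23 = 1.9859
E(R_Larkin) = R_f + β × MRP = 2.4289% + 1.9859 × 6.1099% = 14.56%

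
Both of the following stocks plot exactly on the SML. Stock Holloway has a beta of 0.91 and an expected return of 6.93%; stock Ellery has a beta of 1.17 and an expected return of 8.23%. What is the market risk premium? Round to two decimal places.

5.00%

Both satisfy E(R) = R_f + β·MRP, so the slope of the SML is
MRP = (8.23% − 6.93%) / (1.17 − 0.91) = 1.30% / 0.26 = 5.0000%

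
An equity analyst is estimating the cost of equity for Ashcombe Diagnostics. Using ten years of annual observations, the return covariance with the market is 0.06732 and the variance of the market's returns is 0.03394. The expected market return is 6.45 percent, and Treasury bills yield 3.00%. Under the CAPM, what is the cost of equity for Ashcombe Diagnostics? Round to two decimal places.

β = Cov(R_i, R_m) / Var(R_m) = 0.06732 / 0.03394 = 1.9835
MRP = 6.45% − 3.00% = 3.45%
E(R) = R_f + β × MRP = 3.00% + 1.9835 × 3.45% = 9.84%

9.84%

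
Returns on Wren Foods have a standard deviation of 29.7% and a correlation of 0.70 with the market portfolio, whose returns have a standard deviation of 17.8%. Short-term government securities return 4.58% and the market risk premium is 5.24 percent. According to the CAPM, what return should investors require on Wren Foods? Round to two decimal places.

10.70%

β = ρ × σ_i / σ_m = 0.70 × 29.7% / 17.8% = 1.1680
E(R) = 4.58% + 1.1680 × 5.24% = 10.70%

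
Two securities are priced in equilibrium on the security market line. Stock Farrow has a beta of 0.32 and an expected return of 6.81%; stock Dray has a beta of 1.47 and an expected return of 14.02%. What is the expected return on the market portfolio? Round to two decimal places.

Both satisfy E(R) = R_f + β·MRP, so the slope of the SML is
MRP = (14.02% − 6.81%) / (1.47 − 0.32) = 7.21% / 1.15 = 6.2696%
R_f = E(R_Farrow) − β_Farrow·MRP = 6.81% − 0.32 × 6.2696% = 4.8037%
E(R_m) = R_f + MRP = 4.8037% + 6.2696% = 11.07%

11.07%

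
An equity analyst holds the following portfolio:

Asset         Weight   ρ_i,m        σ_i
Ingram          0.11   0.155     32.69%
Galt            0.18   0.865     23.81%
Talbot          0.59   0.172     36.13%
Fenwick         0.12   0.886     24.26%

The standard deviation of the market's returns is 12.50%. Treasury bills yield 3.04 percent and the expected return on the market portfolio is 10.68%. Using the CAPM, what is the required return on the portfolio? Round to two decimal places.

9.46%

β_Ingram = 0.155 × 32.69% / 12.50% = 0.4054
β_Galt = 0.865 × 23.81% / 12.50% = 1.6477
β_Talbot = 0.172 × 36.13% / 12.50% = 0.4971
β_Fenwick = 0.886 × 24.26% / 12.50% = 1.7195
β_P = Σ w_i β_i = 0.11×0.4054 + 0.18×1.6477 + 0.59×0.4971 + 0.12×1.7195 = 0.8408
MRP = 10.68% − 3.04% = 7.64%
E(R_P) = R_f + β_P × MRP = 3.04% + 0.8408 × 7.64% = 9.46%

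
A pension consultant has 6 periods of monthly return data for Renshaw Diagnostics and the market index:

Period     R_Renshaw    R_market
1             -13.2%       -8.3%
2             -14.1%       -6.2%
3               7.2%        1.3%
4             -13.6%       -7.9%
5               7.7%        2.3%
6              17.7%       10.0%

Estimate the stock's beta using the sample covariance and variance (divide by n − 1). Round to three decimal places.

Mean R_i = (-13.2 − 14.1 + 7.2 − 13.6 + 7.7 + 17.7) / 6 = -1.3833%
Mean R_m = (-8.3 − 6.2 + 1.3 − 7.9 + 2.3 + 10.0) / 6 = -1.4667%
Σ(R_i − R̄_i)(R_m − R̄_m) = 496.3167  ⇒  Cov = 496.3167 / 5 = 99.2633
Σ(R_m − R̄_m)² = 263.8133  ⇒  Var(R_m) = 263.8133 / 5 = 52.7627
β = Cov / Var(R_m) = 99.2633 / 52.7627 = 1.8813

1.881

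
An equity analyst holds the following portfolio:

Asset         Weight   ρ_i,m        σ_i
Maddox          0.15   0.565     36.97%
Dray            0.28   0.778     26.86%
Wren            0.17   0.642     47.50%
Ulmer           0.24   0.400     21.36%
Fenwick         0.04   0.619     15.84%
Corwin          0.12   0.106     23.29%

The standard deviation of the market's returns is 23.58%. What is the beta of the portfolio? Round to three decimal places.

β_Maddox = 0.565 × 36.97% / 23.58% = 0.8858
β_Dray = 0.778 × 26.86% / 23.58% = 0.8862
β_Wren = 0.642 × 47.50% / 23.58% = 1.2933
β_Ulmer = 0.400 × 21.36% / 23.58% = 0.3623
β_Fenwick = 0.619 × 15.84% / 23.58% = 0.4158
β_Corwin = 0.106 × 23.29% / 23.58% = 0.1047
β_P = Σ w_i β_i = 0.15×0.8858 + 0.28×0.8862 + 0.17×1.2933 + 0.24×0.3623 + 0.04×0.4158 + 0.12×0.1047 = 0.7170

0.717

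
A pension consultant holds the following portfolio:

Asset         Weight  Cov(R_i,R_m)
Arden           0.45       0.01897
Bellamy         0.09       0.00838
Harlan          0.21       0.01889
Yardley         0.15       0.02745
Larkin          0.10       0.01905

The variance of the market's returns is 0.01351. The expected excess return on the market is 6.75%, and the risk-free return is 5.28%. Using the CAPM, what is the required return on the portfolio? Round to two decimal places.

14.91%

β_Arden = 0.01897 / 0.01351 = 1.4041
β_Bellamy = 0.00838 / 0.01351 = 0.6203
β_Harlan = 0.01889 / 0.01351 = 1.3982
β_Yardley = 0.02745 / 0.01351 = 2.0318
β_Larkin = 0.01905 / 0.01351 = 1.4101
β_P = Σ w_i β_i = 0.45×1.4041 + 0.09×0.6203 + 0.21×1.3982 + 0.15×2.0318 + 0.10×1.4101 = 1.4271
E(R_P) = R_f + β_P × MRP = 5.28% + 1.4271 × 6.75% = 14.91%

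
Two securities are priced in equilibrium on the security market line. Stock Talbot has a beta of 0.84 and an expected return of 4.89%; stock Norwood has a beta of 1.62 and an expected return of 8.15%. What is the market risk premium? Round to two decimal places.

4.18%

Both satisfy E(R) = R_f + β·MRP, so the slope of the SML is
MRP = (8.15% − 4.89%) / (1.62 − 0.84) = 3.26% / 0.78 = 4.1795%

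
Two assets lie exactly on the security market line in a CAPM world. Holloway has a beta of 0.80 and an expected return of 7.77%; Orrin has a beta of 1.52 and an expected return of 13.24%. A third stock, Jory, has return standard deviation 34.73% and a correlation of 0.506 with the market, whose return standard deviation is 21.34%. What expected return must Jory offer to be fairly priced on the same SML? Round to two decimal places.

7.95%

MRP = (13.24% − 7.77%) / (1.52 − 0.80) = 7.5972%
R_f = 7.77% − 0.80 × 7.5972% = 1.6922%
β_Jory = ρ·σ_i/σ_m = 0.506 × 34.73 / 21.34 = 0.8235
E(R_Jory) = R_f + β × MRP = 1.6922% + 0.8235 × 7.5972% = 7.95%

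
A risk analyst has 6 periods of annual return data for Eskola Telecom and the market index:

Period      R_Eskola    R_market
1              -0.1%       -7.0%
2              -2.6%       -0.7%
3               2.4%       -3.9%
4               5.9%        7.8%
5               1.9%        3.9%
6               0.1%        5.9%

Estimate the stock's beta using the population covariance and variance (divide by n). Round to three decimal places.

Mean R_i = (-0.1 − 2.6 + 2.4 + 5.9 + 1.9 + 0.1) / 6 = 1.2667%
Mean R_m = (-7.0 − 0.7 − 3.9 + 7.8 + 3.9 + 5.9) / 6 = 1.0000%
Σ(R_i − R̄_i)(R_m − R̄_m) = 39.5800  ⇒  Cov = 39.5800 / 6 = 6.5967
Σ(R_m − R̄_m)² = 169.5600  ⇒  Var(R_m) = 169.5600 / 6 = 28.2600
β = Cov / Var(R_m) = 6.5967 / 28.2600 = 0.2334

0.233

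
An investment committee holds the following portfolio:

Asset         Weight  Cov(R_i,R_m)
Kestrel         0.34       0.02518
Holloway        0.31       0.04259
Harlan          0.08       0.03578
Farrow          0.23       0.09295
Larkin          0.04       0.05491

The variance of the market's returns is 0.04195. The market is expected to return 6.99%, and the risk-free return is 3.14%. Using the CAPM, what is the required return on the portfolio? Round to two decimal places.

7.56%

β_Kestrel = 0.02518 / 0.04195 = 0.6002
β_Holloway = 0.04259 / 0.04195 = 1.0153
β_Harlan = 0.03578 / 0.04195 = 0.8529
β_Farrow = 0.09295 / 0.04195 = 2.2157
β_Larkin = 0.05491 / 0.04195 = 1.3089
β_P = Σ w_i β_i = 0.34×0.6002 + 0.31×1.0153 + 0.08×0.8529 + 0.23×2.2157 + 0.04×1.3089 = 1.1490
MRP = 6.99% − 3.14% = 3.85%
E(R_P) = R_f + β_P × MRP = 3.14% + 1.1490 × 3.85% = 7.56%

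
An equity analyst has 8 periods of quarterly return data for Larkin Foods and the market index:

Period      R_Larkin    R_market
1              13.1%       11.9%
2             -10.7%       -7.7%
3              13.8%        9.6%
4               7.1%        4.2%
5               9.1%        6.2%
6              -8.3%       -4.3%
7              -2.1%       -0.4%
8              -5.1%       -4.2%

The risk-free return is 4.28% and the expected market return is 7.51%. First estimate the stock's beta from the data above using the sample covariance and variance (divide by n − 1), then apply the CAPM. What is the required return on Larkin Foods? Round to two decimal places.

Mean R_i = (13.1 − 10.7 + 13.8 + 7.1 + 9.1 − 8.3 − 2.1 − 5.1) / 8 = 2.1125%
Mean R_m = (11.9 − 7.7 + 9.6 + 4.2 + 6.2 − 4.3 − 0.4 − 4.2) / 8 = 1.9125%
Σ(R_i − R̄_i)(R_m − R̄_m) = 482.6288  ⇒  Cov = 482.6288 / 7 = 68.9470
Σ(R_m − R̄_m)² = 356.1688  ⇒  Var(R_m) = 356.1688 / 7 = 50.8813
β = Cov / Var(R_m) = 68.9470 / 50.8813 = 1.3551
MRP = 7.51% − 4.28% = 3.23%
E(R) = R_f + β × MRP = 4.28% + 1.3551 × 3.23% = 8.66%

8.66%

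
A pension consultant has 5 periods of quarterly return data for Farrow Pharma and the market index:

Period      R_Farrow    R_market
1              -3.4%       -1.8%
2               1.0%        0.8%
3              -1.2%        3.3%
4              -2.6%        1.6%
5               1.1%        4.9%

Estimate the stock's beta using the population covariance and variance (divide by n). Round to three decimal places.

0.509

Mean R_i = (-3.4 + 1.0 − 1.2 − 2.6 + 1.1) / 5 = -1.0200%
Mean R_m = (-1.8 + 0.8 + 3.3 + 1.6 + 4.9) / 5 = 1.7600%
Σ(R_i − R̄_i)(R_m − R̄_m) = 13.1660  ⇒  Cov = 13.1660 / 5 = 2.6332
Σ(R_m − R̄_m)² = 25.8520  ⇒  Var(R_m) = 25.8520 / 5 = 5.1704
β = Cov / Var(R_m) = 2.6332 / 5.1704 = 0.5093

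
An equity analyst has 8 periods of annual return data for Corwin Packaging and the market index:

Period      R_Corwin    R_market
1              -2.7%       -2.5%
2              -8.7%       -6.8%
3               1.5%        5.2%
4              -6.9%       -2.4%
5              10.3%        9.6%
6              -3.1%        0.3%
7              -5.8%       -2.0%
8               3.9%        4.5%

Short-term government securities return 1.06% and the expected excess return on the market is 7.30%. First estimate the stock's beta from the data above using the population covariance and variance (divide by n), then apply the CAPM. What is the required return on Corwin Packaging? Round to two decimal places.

Mean R_i = (-2.7 − 8.7 + 1.5 − 6.9 + 10.3 − 3.1 − 5.8 + 3.9) / 8 = -1.4375%
Mean R_m = (-2.5 − 6.8 + 5.2 − 2.4 + 9.6 + 0.3 − 2.0 + 4.5) / 8 = 0.7375%
Σ(R_i − R̄_i)(R_m − R̄_m) = 225.8513  ⇒  Cov = 225.8513 / 8 = 28.2314
Σ(R_m − R̄_m)² = 197.4388  ⇒  Var(R_m) = 197.4388 / 8 = 24.6799
β = Cov / Var(R_m) = 28.2314 / 24.6799 = 1.1439
E(R) = R_f + β × MRP = 1.06% + 1.1439 × 7.30% = 9.41%

9.41%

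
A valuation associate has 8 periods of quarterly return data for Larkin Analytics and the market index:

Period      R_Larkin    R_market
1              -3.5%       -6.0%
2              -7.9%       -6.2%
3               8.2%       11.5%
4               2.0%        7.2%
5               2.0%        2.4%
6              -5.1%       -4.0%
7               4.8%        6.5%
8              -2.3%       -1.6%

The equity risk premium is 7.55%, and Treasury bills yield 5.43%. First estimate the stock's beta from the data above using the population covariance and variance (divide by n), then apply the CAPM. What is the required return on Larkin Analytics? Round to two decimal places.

Mean R_i = (-3.5 − 7.9 + 8.2 + 2.0 + 2.0 − 5.1 + 4.8 − 2.3) / 8 = -0.2250%
Mean R_m = (-6.0 − 6.2 + 11.5 + 7.2 + 2.4 − 4.0 + 6.5 − 1.6) / 8 = 1.2250%
Σ(R_i − R̄_i)(R_m − R̄_m) = 240.9650  ⇒  Cov = 240.9650 / 8 = 30.1206
Σ(R_m − R̄_m)² = 313.0950  ⇒  Var(R_m) = 313.0950 / 8 = 39.1369
β = Cov / Var(R_m) = 30.1206 / 39.1369 = 0.7696
E(R) = R_f + β × MRP = 5.43% + 0.7696 × 7.55% = 11.24%

11.24%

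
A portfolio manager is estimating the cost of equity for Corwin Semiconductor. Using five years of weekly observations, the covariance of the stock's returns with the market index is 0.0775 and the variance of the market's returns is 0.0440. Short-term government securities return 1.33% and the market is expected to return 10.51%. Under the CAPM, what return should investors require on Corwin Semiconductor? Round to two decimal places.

β = Cov(R_i, R_m) / Var(R_m) = 0.0775 / 0.0440 = 1.7614
MRP = 10.51% − 1.33% = 9.18%
E(R) = R_f + β × MRP = 1.33% + 1.7614 × 9.18% = 17.50%

17.50%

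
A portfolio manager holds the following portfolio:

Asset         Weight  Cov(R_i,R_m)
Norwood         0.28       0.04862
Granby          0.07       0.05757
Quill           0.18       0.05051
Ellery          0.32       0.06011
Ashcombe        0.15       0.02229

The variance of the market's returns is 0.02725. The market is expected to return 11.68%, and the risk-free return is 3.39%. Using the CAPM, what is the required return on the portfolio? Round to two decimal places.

18.39%

β_Norwood = 0.04862 / 0.02725 = 1.7842
β_Granby = 0.05757 / 0.02725 = 2.1127
β_Quill = 0.05051 / 0.02725 = 1.8536
β_Ellery = 0.06011 / 0.02725 = 2.2059
β_Ashcombe = 0.02229 / 0.02725 = 0.8180
β_P = Σ w_i β_i = 0.28×1.7842 + 0.07×2.1127 + 0.18×1.8536 + 0.32×2.2059 + 0.15×0.8180 = 1.8097
MRP = 11.68% − 3.39% = 8.29%
E(R_P) = R_f + β_P × MRP = 3.39% + 1.8097 × 8.29% = 18.39%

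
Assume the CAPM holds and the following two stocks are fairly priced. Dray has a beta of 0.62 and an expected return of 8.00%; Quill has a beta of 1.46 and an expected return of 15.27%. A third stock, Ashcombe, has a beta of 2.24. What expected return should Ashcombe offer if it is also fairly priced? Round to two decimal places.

MRP (SML slope) = (15.27% − 8.00%) / (1.46 − 0.62) = 7.27% / 0.84 = 8.6548%
R_f (intercept) = 8.00% − 0.62 × 8.6548% = 2.6340%
E(R_Ashcombe) = R_f + β × MRP = 2.6340% + 2.24 × 8.6548% = 22.02%

22.02%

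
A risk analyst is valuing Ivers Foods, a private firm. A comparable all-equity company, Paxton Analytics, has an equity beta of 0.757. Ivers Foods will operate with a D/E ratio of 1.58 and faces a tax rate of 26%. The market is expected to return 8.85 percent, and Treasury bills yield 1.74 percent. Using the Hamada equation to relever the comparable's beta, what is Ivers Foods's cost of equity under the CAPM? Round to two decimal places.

β_L = β_U × [1 + (1 − t)(D/E)] = 0.757 × [1 + (1 − 0.26) × 1.58]
    = 0.757 × [1 + 0.74 × 1.58] = 0.757 × 2.1692 = 1.6421
MRP = 8.85% − 1.74% = 7.11%
E(R) = R_f + β_L × MRP = 1.74% + 1.6421 × 7.11% = 13.42%

13.42%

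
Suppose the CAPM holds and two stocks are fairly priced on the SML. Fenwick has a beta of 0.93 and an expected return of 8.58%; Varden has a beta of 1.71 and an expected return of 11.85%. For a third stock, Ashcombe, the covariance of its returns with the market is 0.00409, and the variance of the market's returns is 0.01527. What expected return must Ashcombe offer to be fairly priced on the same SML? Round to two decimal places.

5.80%

MRP = (11.85% − 8.58%) / (1.71 − 0.93) = 4.1923%
R_f = 8.58% − 0.93 × 4.1923% = 4.6812%
β_Ashcombe = Cov / Var(R_m) = 0.00409 / 0.01527 = 0.2678
E(R_Ashcombe) = R_f + β × MRP = 4.6812% + 0.2678 × 4.1923% = 5.80%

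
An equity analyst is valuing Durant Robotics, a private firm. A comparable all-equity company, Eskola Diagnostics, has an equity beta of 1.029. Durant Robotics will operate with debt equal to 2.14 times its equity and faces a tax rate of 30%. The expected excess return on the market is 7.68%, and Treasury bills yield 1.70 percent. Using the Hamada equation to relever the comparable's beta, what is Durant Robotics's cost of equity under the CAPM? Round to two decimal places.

21.44%

β_L = β_U × [1 + (1 − t)(D/E)] = 1.029 × [1 + (1 − 0.30) × 2.14]
    = 1.029 × [1 + 0.70 × 2.14] = 1.029 × 2.4980 = 2.5704
E(R) = R_f + β_L × MRP = 1.70% + 2.5704 × 7.68% = 21.44%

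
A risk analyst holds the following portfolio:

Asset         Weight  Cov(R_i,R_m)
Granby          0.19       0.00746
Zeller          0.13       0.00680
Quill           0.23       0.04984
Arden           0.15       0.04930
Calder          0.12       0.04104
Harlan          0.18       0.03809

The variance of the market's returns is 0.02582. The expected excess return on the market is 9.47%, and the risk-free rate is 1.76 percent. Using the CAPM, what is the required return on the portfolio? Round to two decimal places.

13.84%

β_Granby = 0.00746 / 0.02582 = 0.2889
β_Zeller = 0.00680 / 0.02582 = 0.2634
β_Quill = 0.04984 / 0.02582 = 1.9303
β_Arden = 0.04930 / 0.02582 = 1.9094
β_Calder = 0.04104 / 0.02582 = 1.5895
β_Harlan = 0.03809 / 0.02582 = 1.4752
β_P = Σ w_i β_i = 0.19×0.2889 + 0.13×0.2634 + 0.23×1.9303 + 0.15×1.9094 + 0.12×1.5895 + 0.18×1.4752 = 1.2758
E(R_P) = R_f + β_P × MRP = 1.76% + 1.2758 × 9.47% = 13.84%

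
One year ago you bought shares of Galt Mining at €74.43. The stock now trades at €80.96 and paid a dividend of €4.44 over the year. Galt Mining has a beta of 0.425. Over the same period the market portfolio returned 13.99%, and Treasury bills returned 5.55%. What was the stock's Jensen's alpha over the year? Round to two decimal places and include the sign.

Realised HPR = (P1 + D1 − P0) / P0 = (80.96 + 4.44 − 74.43) / 74.43 = 10.97 / 74.43 = 14.7387%
MRP = 13.99% − 5.55% = 8.44%
CAPM required = R_f + β·MRP = 5.55% + 0.425 × 8.44% = 9.13700%
α = realised − required = 14.7387% − 9.13700% = +5.60%

+5.60%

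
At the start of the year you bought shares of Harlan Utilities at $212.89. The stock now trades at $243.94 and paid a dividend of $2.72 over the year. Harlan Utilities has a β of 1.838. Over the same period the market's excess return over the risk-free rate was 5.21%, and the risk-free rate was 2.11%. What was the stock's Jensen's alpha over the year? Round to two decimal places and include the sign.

Realised HPR = (P1 + D1 − P0) / P0 = (243.94 + 2.72 − 212.89) / 212.89 = 33.77 / 212.89 = 15.8627%
CAPM required = R_f + β·MRP = 2.11% + 1.838 × 5.21% = 11.68598%
α = realised − required = 15.8627% − 11.68598% = +4.18%

+4.18%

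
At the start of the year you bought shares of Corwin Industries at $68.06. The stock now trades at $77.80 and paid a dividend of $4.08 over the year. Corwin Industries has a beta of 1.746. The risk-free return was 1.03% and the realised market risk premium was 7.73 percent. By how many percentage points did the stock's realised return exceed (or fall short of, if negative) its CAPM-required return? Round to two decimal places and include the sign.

+5.78%

Realised HPR = (P1 + D1 − P0) / P0 = (77.80 + 4.08 − 68.06) / 68.06 = 13.82 / 68.06 = 20.3056%
CAPM required = R_f + β·MRP = 1.03% + 1.746 × 7.73% = 14.52658%
α = realised − required = 20.3056% − 14.52658% = +5.78%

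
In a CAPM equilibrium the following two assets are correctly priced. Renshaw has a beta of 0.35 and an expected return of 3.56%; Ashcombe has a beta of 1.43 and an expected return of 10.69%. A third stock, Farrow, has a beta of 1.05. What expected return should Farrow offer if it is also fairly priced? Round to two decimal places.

MRP (SML slope) = (10.69% − 3.56%) / (1.43 − 0.35) = 7.13% / 1.08 = 6.6019%
R_f (intercept) = 3.56% − 0.35 × 6.6019% = 1.2493%
E(R_Farrow) = R_f + β × MRP = 1.2493% + 1.05 × 6.6019% = 8.18%

8.18%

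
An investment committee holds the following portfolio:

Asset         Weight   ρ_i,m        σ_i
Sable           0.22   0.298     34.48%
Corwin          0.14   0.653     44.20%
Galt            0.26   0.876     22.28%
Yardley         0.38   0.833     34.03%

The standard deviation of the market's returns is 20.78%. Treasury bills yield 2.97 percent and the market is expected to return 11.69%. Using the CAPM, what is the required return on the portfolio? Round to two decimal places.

β_Sable = 0.298 × 34.48% / 20.78% = 0.4945
β_Corwin = 0.653 × 44.20% / 20.78% = 1.3890
β_Galt = 0.876 × 22.28% / 20.78% = 0.9392
β_Yardley = 0.833 × 34.03% / 20.78% = 1.3641
β_P = Σ w_i β_i = 0.22×0.4945 + 0.14×1.3890 + 0.26×0.9392 + 0.38×1.3641 = 1.0658
MRP = 11.69% − 2.97% = 8.72%
E(R_P) = R_f + β_P × MRP = 2.97% + 1.0658 × 8.72% = 12.26%

12.26%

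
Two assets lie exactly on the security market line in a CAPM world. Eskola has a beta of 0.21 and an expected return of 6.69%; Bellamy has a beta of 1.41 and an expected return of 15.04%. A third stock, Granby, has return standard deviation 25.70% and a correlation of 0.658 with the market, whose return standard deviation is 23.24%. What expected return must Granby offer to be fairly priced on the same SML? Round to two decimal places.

MRP = (15.04% − 6.69%) / (1.41 − 0.21) = 6.9583%
R_f = 6.69% − 0.21 × 6.9583% = 5.2288%
β_Granby = ρ·σ_i/σ_m = 0.658 × 25.70 / 23.24 = 0.7277
E(R_Granby) = R_f + β × MRP = 5.2288% + 0.7277 × 6.9583% = 10.29%

10.29%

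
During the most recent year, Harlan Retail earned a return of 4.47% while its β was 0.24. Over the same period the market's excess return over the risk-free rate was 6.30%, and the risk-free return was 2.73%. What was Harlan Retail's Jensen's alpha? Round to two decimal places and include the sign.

CAPM benchmark = R_f + β(R_m − R_f) = 2.73% + 0.24 × 6.30% = 4.2420%
α = actual − benchmark = 4.47% − 4.2420% = +0.23%

+0.23%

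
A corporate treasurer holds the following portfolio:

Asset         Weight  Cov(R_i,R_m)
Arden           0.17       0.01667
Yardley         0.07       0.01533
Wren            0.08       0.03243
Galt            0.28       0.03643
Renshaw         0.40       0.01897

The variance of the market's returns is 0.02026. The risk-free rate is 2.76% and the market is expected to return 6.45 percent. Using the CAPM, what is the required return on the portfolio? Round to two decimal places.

β_Arden = 0.01667 / 0.02026 = 0.8228
β_Yardley = 0.01533 / 0.02026 = 0.7567
β_Wren = 0.03243 / 0.02026 = 1.6007
β_Galt = 0.03643 / 0.02026 = 1.7981
β_Renshaw = 0.01897 / 0.02026 = 0.9363
β_P = Σ w_i β_i = 0.17×0.8228 + 0.07×0.7567 + 0.08×1.6007 + 0.28×1.7981 + 0.40×0.9363 = 1.1989
MRP = 6.45% − 2.76% = 3.69%
E(R_P) = R_f + β_P × MRP = 2.76% + 1.1989 × 3.69% = 7.18%

7.18%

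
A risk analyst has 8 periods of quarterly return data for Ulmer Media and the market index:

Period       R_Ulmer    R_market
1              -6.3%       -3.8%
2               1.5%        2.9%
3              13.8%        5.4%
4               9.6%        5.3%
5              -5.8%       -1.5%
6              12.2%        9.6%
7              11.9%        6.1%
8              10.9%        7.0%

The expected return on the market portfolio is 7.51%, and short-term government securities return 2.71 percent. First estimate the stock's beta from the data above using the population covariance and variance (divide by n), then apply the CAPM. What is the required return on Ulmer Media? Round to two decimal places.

11.01%

Mean R_i = (-6.3 + 1.5 + 13.8 + 9.6 − 5.8 + 12.2 + 11.9 + 10.9) / 8 = 5.9750%
Mean R_m = (-3.8 + 2.9 + 5.4 + 5.3 − 1.5 + 9.6 + 6.1 + 7.0) / 8 = 3.8750%
Σ(R_i − R̄_i)(R_m − R̄_m) = 243.1750  ⇒  Cov = 243.1750 / 8 = 30.3969
Σ(R_m − R̄_m)² = 140.5950  ⇒  Var(R_m) = 140.5950 / 8 = 17.5744
β = Cov / Var(R_m) = 30.3969 / 17.5744 = 1.7296
MRP = 7.51% − 2.71% = 4.80%
E(R) = R_f + β × MRP = 2.71% + 1.7296 × 4.80% = 11.01%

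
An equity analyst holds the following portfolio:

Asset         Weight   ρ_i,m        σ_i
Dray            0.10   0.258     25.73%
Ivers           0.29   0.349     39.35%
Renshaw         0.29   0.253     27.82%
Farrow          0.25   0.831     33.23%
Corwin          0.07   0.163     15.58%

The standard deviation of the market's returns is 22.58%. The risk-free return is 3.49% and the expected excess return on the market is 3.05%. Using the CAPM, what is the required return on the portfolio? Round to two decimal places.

5.35%

β_Dray = 0.258 × 25.73% / 22.58% = 0.2940
β_Ivers = 0.349 × 39.35% / 22.58% = 0.6082
β_Renshaw = 0.253 × 27.82% / 22.58% = 0.3117
β_Farrow = 0.831 × 33.23% / 22.58% = 1.2229
β_Corwin = 0.163 × 15.58% / 22.58% = 0.1125
β_P = Σ w_i β_i = 0.10×0.2940 + 0.29×0.6082 + 0.29×0.3117 + 0.25×1.2229 + 0.07×0.1125 = 0.6098
E(R_P) = R_f + β_P × MRP = 3.49% + 0.6098 × 3.05% = 5.35%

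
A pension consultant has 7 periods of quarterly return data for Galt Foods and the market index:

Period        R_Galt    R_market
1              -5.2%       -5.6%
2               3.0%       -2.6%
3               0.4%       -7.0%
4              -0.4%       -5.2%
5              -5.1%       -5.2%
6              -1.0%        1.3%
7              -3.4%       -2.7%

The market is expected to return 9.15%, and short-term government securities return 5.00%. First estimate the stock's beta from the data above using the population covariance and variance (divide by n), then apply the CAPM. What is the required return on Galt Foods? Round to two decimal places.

Mean R_i = (-5.2 + 3.0 + 0.4 − 0.4 − 5.1 − 1.0 − 3.4) / 7 = -1.6714%
Mean R_m = (-5.6 − 2.6 − 7.0 − 5.2 − 5.2 + 1.3 − 2.7) / 7 = -3.8571%
Σ(R_i − R̄_i)(R_m − R̄_m) = 9.8714  ⇒  Cov = 9.8714 / 7 = 1.4102
Σ(R_m − R̄_m)² = 46.0371  ⇒  Var(R_m) = 46.0371 / 7 = 6.5767
β = Cov / Var(R_m) = 1.4102 / 6.5767 = 0.2144
MRP = 9.15% − 5.00% = 4.15%
E(R) = R_f + β × MRP = 5.00% + 0.2144 × 4.15% = 5.89%

5.89%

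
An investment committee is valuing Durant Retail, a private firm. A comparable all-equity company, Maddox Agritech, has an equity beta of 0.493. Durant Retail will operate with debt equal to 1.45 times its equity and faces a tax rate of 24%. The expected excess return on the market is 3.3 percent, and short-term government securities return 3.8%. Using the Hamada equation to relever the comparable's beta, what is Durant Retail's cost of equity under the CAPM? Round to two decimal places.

7.22%

β_L = β_U × [1 + (1 − t)(D/E)] = 0.493 × [1 + (1 − 0.24) × 1.45]
    = 0.493 × [1 + 0.76 × 1.45] = 0.493 × 2.1020 = 1.0363
E(R) = R_f + β_L × MRP = 3.8% + 1.0363 × 3.3% = 7.22%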